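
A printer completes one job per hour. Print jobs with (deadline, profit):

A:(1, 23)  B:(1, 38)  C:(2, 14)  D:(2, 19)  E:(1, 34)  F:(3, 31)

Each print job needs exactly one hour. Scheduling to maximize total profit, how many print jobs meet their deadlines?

3

By profit: B(d1,38), E(d1,34), F(d3,31), A(d1,23), D(d2,19), C(d2,14)
B→slot 1; E skipped; F→slot 3; A skipped; D→slot 2; C skipped.
3 of 6 scheduled.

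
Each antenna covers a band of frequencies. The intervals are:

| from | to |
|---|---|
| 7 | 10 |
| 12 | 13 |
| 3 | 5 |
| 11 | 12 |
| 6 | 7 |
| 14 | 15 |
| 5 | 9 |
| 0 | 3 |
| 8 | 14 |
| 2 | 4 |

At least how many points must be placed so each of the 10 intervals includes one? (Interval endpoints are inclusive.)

Sorted: [0,3] [2,4] [3,5] [6,7] [5,9] [7,10] [11,12] [12,13] [8,14] [14,15]
{[0,3],[2,4],[3,5]} hit by 3; {[6,7],[5,9],[7,10]} hit by 7; {[11,12],[12,13],[8,14]} hit by 12; {[14,15]} hit by 15.
Points: 3, 7, 12, 15 (4 total).

4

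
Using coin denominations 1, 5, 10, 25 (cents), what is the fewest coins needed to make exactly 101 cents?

Use the largest denomination that fits, subtract, and repeat.
101 = 4×25 + 1×1
Total coins = 4 + 1 = 5

5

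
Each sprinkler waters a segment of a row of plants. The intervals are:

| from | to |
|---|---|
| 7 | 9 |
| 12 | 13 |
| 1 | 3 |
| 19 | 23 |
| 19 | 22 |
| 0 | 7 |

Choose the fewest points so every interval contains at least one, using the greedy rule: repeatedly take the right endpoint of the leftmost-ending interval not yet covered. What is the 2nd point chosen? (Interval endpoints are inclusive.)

Sort by right endpoint; whenever an interval is uncovered, place a point at its right end.
By right end: [1,3]  [0,7]  [7,9]  [12,13]  [19,22]  [19,23]
[1,3] uncovered → point at 3; [7,9] uncovered → point at 9; [12,13] uncovered → point at 13; [19,22] uncovered → point at 22.
Points: 3, 9, 13, 22 (4 total).

9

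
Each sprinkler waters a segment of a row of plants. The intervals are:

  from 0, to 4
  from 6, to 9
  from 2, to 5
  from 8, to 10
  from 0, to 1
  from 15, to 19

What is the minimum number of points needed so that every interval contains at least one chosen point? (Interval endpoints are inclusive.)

Process intervals by earliest right end; each time one isn't hit yet, stab at its right endpoint.
By right end: [0,1]  [0,4]  [2,5]  [6,9]  [8,10]  [15,19]
[0,1] uncovered → point at 1; [2,5] uncovered → point at 5; [6,9] uncovered → point at 9; [15,19] uncovered → point at 19.
Points: 1, 5, 9, 19 (4 total).

4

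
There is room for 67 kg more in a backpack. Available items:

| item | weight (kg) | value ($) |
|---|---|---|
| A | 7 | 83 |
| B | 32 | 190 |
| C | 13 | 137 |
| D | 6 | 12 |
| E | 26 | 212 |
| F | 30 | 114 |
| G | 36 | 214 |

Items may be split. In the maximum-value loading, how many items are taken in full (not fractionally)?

3

Ratios (sorted): A 11.86, C 10.54, E 8.15, G 5.94, B 5.94, F 3.80, D 2.00
take A (7 @ 83); take C (13 @ 137); take E (26 @ 212); take 21/36 of G → 124.83. Capacity used 67/67.
3 item(s) taken whole; one partial (take 21/36 of G).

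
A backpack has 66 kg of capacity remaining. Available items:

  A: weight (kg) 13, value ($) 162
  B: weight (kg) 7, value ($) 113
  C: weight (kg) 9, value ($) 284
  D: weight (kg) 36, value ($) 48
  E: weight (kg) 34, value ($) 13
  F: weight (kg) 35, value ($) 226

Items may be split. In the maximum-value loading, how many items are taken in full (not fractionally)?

4

Greedy by value/weight ratio, highest first.
Ratios (sorted): C 31.56, B 16.14, A 12.46, F 6.46, D 1.33, E 0.38
take C (9 @ 284); take B (7 @ 113); take A (13 @ 162); take F (35 @ 226); take 2/36 of D → 2.67. Capacity used 66/66.
4 item(s) taken whole; one partial (take 2/36 of D).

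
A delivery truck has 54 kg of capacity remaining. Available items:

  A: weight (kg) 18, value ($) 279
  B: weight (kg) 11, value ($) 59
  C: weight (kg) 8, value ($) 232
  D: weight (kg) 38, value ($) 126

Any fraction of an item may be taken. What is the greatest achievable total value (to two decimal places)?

626.37

Ratios (sorted): C 29.00, A 15.50, B 5.36, D 3.32
take C (8 @ 232); take A (18 @ 279); take B (11 @ 59); take 17/38 of D → 56.37. Capacity used 54/54.
Total value = 626.37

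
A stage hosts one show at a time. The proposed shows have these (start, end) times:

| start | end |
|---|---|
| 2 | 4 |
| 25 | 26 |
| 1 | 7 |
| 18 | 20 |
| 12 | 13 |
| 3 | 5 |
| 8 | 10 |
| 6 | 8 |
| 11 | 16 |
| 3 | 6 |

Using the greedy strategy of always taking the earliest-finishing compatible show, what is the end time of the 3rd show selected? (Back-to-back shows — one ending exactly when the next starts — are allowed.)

Sorted by end: (2,4)  (3,5)  (3,6)  (1,7)  (6,8)  (8,10)  (12,13)  (11,16)  (18,20)  (25,26)
take (2,4); skip (3,6); take (6,8); take (8,10); take (12,13); take (18,20); take (25,26).
Selected: (2,4) (6,8) (8,10) (12,13) (18,20) (25,26)

10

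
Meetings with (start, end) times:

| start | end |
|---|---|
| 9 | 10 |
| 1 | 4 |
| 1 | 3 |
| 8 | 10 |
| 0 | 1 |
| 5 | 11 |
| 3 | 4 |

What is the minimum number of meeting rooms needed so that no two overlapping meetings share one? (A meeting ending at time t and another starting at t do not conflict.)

3

Count concurrent intervals with a sweep; the peak is the room count.
Events (time:±→running): 0:+→1 1:-→0 1:+→1 1:+→2 3:-→1 3:+→2 4:-→1 4:-→0 5:+→1 8:+→2 9:+→3 … peak 3.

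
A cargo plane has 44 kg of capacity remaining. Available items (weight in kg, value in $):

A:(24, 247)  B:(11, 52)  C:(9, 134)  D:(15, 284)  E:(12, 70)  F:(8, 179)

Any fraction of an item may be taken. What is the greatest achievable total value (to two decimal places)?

720.50

Greedy by value/weight ratio, highest first.
Order: F (179/8=22.38) > D (284/15=18.93) > C (134/9=14.89) > A (247/24=10.29) > E (70/12=5.83) > B (52/11=4.73)
Fill: take F (8 @ 179) → take D (15 @ 284) → take C (9 @ 134) → take 12/24 of A → 123.50; 44/44 used.
Total value = 720.50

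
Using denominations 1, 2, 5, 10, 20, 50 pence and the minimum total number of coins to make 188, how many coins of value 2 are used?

Greedy: take as many of the largest coin as possible, then repeat with the remainder.
188 − 3×50→38 − 1×20→18 − 1×10→8 − 1×5→3 − 1×2→1 − 1×1→0
Count of 2: 1

1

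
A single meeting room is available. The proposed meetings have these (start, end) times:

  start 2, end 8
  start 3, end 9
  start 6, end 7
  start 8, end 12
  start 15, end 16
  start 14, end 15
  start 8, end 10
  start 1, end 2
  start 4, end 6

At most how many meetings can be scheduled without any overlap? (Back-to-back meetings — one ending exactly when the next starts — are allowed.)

6

Greedy by earliest finish: after sorting by end time, pick each interval compatible with the last pick.
Sorted by end: (1,2)  (4,6)  (6,7)  (2,8)  (3,9)  (8,10)  (8,12)  (14,15)  (15,16)
take (1,2); take (4,6); take (6,7); skip (2,8); take (8,10); skip (8,12); take (14,15); take (15,16).
Selected 6 meetings.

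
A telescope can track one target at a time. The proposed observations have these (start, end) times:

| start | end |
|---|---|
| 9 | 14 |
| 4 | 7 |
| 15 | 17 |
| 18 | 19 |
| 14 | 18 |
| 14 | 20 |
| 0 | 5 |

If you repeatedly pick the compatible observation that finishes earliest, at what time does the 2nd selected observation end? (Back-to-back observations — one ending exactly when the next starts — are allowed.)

Order by finish time; keep every interval that doesn't clash with the previous kept one.
By end time: (0,5), (4,7), (9,14), (15,17), (14,18), (18,19), (14,20).
Pick (0,5); next start ≥ 5 → (9,14); next start ≥ 14 → (15,17); next start ≥ 17 → (18,19).
Selected: (0,5) (9,14) (15,17) (18,19)

14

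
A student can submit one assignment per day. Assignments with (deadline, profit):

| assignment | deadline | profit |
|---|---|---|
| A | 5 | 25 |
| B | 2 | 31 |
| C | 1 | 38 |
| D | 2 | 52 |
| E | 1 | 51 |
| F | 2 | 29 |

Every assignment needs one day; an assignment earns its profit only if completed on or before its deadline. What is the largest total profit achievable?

128

Sort by profit descending; place each in the latest free slot ≤ its deadline.
By profit: D(d2,52), E(d1,51), C(d1,38), B(d2,31), F(d2,29), A(d5,25)
D→slot 2; E→slot 1; C skipped; B skipped; F skipped; A→slot 5.
Profit = 51 + 52 + 25 = 128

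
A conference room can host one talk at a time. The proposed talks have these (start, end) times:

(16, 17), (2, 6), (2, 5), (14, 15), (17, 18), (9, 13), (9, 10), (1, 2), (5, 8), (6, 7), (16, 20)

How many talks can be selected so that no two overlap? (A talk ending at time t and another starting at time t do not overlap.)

7

By end time: (1,2), (2,5), (2,6), (6,7), (5,8), (9,10), (9,13), (14,15), (16,17), (17,18), (16,20).
Pick (1,2); next start ≥ 2 → (2,5); next start ≥ 5 → (6,7); next start ≥ 7 → (9,10); next start ≥ 10 → (14,15); next start ≥ 15 → (16,17); next start ≥ 17 → (17,18).
Selected 7 talks.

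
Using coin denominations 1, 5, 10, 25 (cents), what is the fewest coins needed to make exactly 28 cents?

4

28 − 1×25→3 − 3×1→0
Total coins = 1 + 3 = 4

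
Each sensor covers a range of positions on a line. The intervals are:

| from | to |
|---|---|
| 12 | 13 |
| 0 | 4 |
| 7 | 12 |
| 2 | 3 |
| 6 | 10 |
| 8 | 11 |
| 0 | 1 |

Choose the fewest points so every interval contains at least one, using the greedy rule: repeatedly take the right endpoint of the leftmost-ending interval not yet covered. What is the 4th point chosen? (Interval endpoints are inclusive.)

13

By right end: [0,1]  [2,3]  [0,4]  [6,10]  [8,11]  [7,12]  [12,13]
[0,1] uncovered → point at 1; [2,3] uncovered → point at 3; [6,10] uncovered → point at 10; [12,13] uncovered → point at 13.
Points: 1, 3, 10, 13 (4 total).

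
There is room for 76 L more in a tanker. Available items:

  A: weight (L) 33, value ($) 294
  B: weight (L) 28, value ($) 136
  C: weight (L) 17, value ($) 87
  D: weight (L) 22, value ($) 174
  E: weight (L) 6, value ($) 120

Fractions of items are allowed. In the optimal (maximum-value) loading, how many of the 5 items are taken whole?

Sort by value per unit weight and fill in that order.
Order: E (120/6=20.00) > A (294/33=8.91) > D (174/22=7.91) > C (87/17=5.12) > B (136/28=4.86)
Fill: take E (6 @ 120) → take A (33 @ 294) → take D (22 @ 174) → take 15/17 of C → 76.76; 76/76 used.
3 item(s) taken whole; one partial (take 15/17 of C).

3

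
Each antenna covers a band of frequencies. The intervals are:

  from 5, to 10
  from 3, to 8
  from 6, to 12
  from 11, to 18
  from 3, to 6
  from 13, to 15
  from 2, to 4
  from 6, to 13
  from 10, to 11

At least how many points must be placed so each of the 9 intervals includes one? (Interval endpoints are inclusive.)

Sorted: [2,4] [3,6] [3,8] [5,10] [10,11] [6,12] [6,13] [13,15] [11,18]
{[2,4],[3,6],[3,8]} hit by 4; {[5,10],[10,11],[6,12],[6,13]} hit by 10; {[13,15],[11,18]} hit by 15.
Points: 4, 10, 15 (3 total).

3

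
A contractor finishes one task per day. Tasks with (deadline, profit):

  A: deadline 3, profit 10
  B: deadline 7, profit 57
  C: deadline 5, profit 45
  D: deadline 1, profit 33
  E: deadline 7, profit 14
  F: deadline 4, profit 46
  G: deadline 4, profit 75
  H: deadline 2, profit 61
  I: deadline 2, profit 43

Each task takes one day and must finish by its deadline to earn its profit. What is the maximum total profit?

341

Take jobs in profit order; each goes to the latest open slot no later than its deadline.
By profit: G(d4,75), H(d2,61), B(d7,57), F(d4,46), C(d5,45), I(d2,43), D(d1,33), E(d7,14), A(d3,10)
G→slot 4; H→slot 2; B→slot 7; F→slot 3; C→slot 5; I→slot 1; D skipped; E→slot 6; A skipped.
Profit = 43 + 61 + 46 + 75 + 45 + 14 + 57 = 341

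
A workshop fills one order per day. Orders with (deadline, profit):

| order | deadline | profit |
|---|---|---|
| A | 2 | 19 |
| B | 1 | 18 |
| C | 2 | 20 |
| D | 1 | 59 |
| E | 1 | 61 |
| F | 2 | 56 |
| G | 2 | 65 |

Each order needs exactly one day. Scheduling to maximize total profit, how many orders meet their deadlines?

Profit order: G=65 E=61 D=59 F=56 C=20 A=19 B=18
Assign: G→slot 2, E→slot 1, D skipped, F skipped, C skipped, A skipped, B skipped.
Slots: [1:E] [2:G]
2 of 7 scheduled.

2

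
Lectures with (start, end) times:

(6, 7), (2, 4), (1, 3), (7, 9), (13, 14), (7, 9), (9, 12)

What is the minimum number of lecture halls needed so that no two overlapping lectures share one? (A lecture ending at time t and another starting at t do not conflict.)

2

The answer is the maximum number of intervals overlapping at any instant.
starts: [1, 2, 6, 7, 7, 9, 13]
ends:   [3, 4, 7, 9, 9, 12, 14]
s1→1 s2→2  — peak 2.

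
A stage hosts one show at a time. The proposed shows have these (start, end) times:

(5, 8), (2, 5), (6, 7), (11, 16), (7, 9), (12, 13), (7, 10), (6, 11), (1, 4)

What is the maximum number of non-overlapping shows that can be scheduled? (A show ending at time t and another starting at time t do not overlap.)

4

Order by finish time; keep every interval that doesn't clash with the previous kept one.
Sorted by end: (1,4)  (2,5)  (6,7)  (5,8)  (7,9)  (7,10)  (6,11)  (12,13)  (11,16)
take (1,4); take (6,7); take (7,9); skip (7,10); take (12,13).
Selected 4 shows.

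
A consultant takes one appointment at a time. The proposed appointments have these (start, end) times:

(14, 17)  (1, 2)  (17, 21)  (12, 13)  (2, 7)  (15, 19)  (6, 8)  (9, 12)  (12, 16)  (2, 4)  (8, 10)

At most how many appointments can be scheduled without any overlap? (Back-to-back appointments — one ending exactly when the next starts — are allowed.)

7

By end time: (1,2), (2,4), (2,7), (6,8), (8,10), (9,12), (12,13), (12,16), (14,17), (15,19), (17,21).
Pick (1,2); next start ≥ 2 → (2,4); next start ≥ 4 → (6,8); next start ≥ 8 → (8,10); next start ≥ 10 → (12,13); next start ≥ 13 → (14,17); next start ≥ 17 → (17,21).
Selected 7 appointments.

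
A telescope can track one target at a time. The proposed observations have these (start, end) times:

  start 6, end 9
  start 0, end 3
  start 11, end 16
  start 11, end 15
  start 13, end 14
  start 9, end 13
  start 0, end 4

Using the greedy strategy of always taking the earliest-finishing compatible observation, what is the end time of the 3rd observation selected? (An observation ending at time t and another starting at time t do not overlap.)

Order by finish time; keep every interval that doesn't clash with the previous kept one.
Sorted by end: (0,3)  (0,4)  (6,9)  (9,13)  (13,14)  (11,15)  (11,16)
take (0,3); skip (0,4); take (6,9); take (9,13); take (13,14).
Selected: (0,3) (6,9) (9,13) (13,14)

13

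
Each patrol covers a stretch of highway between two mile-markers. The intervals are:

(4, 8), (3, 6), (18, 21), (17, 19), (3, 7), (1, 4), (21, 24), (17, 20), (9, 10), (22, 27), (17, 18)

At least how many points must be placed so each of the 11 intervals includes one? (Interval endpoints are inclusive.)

Process intervals by earliest right end; each time one isn't hit yet, stab at its right endpoint.
By right end: [1,4]  [3,6]  [3,7]  [4,8]  [9,10]  [17,18]  [17,19]  [17,20]  [18,21]  [21,24]  [22,27]
[1,4] uncovered → point at 4; [9,10] uncovered → point at 10; [17,18] uncovered → point at 18; [21,24] uncovered → point at 24.
Points: 4, 10, 18, 24 (4 total).

4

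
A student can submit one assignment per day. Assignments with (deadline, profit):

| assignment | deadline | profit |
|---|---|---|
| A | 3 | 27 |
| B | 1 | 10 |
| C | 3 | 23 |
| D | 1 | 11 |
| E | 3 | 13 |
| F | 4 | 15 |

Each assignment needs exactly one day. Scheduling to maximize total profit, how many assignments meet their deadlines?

Take jobs in profit order; each goes to the latest open slot no later than its deadline.
By profit: A(d3,27), C(d3,23), F(d4,15), E(d3,13), D(d1,11), B(d1,10)
A→slot 3; C→slot 2; F→slot 4; E→slot 1; D skipped; B skipped.
4 of 6 scheduled.

4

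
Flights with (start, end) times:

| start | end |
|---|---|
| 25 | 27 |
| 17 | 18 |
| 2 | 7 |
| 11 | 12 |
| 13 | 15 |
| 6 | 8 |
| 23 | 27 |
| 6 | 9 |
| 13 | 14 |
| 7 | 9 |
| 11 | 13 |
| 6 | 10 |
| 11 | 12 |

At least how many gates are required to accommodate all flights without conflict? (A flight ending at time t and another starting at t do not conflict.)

4

Events (time:±→running): 2:+→1 6:+→2 6:+→3 6:+→4 … peak 4.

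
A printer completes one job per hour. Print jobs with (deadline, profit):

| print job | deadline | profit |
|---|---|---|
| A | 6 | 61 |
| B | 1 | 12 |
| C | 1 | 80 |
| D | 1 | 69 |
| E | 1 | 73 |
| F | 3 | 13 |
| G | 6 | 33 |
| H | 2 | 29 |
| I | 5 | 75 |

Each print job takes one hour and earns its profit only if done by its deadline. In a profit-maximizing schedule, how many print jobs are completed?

6

Sort by profit descending; place each in the latest free slot ≤ its deadline.
Profit order: C=80 I=75 E=73 D=69 A=61 G=33 H=29 F=13 B=12
Assign: C→slot 1, I→slot 5, E skipped, D skipped, A→slot 6, G→slot 4, H→slot 2, F→slot 3, B skipped.
Slots: [1:C] [2:H] [3:F] [4:G] [5:I] [6:A]
6 of 9 scheduled.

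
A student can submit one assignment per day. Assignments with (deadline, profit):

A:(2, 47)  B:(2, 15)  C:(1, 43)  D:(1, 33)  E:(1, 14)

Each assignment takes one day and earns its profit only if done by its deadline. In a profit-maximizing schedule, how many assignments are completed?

2

Profit order: A=47 C=43 D=33 B=15 E=14
Assign: A→slot 2, C→slot 1, D skipped, B skipped, E skipped.
Slots: [1:C] [2:A]
2 of 5 scheduled.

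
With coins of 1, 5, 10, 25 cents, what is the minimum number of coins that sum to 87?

Greedy: take as many of the largest coin as possible, then repeat with the remainder.
87 = 3×25 + 1×10 + 2×1
Total coins = 3 + 1 + 2 = 6

6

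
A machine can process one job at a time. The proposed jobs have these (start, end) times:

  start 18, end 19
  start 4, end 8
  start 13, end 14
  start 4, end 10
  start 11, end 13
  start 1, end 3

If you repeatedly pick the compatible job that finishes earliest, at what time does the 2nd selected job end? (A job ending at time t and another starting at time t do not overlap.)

8

Order by finish time; keep every interval that doesn't clash with the previous kept one.
By end time: (1,3), (4,8), (4,10), (11,13), (13,14), (18,19).
Pick (1,3); next start ≥ 3 → (4,8); next start ≥ 8 → (11,13); next start ≥ 13 → (13,14); next start ≥ 14 → (18,19).
Selected: (1,3) (4,8) (11,13) (13,14) (18,19)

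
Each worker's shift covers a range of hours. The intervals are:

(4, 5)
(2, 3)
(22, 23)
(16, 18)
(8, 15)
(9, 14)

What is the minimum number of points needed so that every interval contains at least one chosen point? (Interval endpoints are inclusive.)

5

Process intervals by earliest right end; each time one isn't hit yet, stab at its right endpoint.
By right end: [2,3]  [4,5]  [9,14]  [8,15]  [16,18]  [22,23]
[2,3] uncovered → point at 3; [4,5] uncovered → point at 5; [9,14] uncovered → point at 14; [16,18] uncovered → point at 18; [22,23] uncovered → point at 23.
Points: 3, 5, 14, 18, 23 (5 total).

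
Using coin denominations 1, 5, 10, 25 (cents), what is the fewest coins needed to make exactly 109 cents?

9

109 = 4×25 + 1×5 + 4×1
Total coins = 4 + 1 + 4 = 9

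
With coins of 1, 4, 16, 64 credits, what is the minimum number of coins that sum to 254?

254 = 3×64 + 3×16 + 3×4 + 2×1
Total coins = 3 + 3 + 3 + 2 = 11

11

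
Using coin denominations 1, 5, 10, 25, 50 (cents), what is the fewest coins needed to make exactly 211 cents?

6

Use the largest denomination that fits, subtract, and repeat.
211 − 4×50→11 − 1×10→1 − 1×1→0
Total coins = 4 + 1 + 1 = 6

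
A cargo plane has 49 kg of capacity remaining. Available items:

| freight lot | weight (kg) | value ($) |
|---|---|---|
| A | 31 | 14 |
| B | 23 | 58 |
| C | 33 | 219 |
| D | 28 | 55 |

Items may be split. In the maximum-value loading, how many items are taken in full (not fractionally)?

1

Sort by value per unit weight and fill in that order.
Ratios (sorted): C 6.64, B 2.52, D 1.96, A 0.45
take C (33 @ 219); take 16/23 of B → 40.35. Capacity used 49/49.
1 item(s) taken whole; one partial (take 16/23 of B).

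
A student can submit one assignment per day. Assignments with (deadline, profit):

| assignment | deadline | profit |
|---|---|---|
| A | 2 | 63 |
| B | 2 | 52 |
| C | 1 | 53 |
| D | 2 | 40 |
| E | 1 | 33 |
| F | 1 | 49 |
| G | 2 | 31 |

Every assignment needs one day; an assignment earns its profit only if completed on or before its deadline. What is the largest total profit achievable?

Take jobs in profit order; each goes to the latest open slot no later than its deadline.
Profit order: A=63 C=53 B=52 F=49 D=40 E=33 G=31
Assign: A→slot 2, C→slot 1, B skipped, F skipped, D skipped, E skipped, G skipped.
Slots: [1:C] [2:A]
Profit = 53 + 63 = 116

116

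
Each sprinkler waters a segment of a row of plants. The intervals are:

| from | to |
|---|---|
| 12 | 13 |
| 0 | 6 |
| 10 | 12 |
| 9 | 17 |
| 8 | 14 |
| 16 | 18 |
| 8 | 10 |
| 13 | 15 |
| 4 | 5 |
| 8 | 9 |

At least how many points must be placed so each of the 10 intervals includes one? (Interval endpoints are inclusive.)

5

Process intervals by earliest right end; each time one isn't hit yet, stab at its right endpoint.
By right end: [4,5]  [0,6]  [8,9]  [8,10]  [10,12]  [12,13]  [8,14]  [13,15]  [9,17]  [16,18]
[4,5] uncovered → point at 5; [8,9] uncovered → point at 9; [10,12] uncovered → point at 12; [13,15] uncovered → point at 15; [16,18] uncovered → point at 18.
Points: 5, 9, 12, 15, 18 (5 total).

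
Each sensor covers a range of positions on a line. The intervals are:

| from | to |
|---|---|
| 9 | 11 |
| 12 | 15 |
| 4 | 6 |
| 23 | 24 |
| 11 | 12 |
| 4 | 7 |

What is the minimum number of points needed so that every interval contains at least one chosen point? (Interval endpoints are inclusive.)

4

Process intervals by earliest right end; each time one isn't hit yet, stab at its right endpoint.
By right end: [4,6]  [4,7]  [9,11]  [11,12]  [12,15]  [23,24]
[4,6] uncovered → point at 6; [9,11] uncovered → point at 11; [12,15] uncovered → point at 15; [23,24] uncovered → point at 24.
Points: 6, 11, 15, 24 (4 total).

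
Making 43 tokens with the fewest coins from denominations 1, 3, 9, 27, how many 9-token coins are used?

1

Greedy: take as many of the largest coin as possible, then repeat with the remainder.
43 = 1×27 + 1×9 + 2×3 + 1×1
Count of 9: 1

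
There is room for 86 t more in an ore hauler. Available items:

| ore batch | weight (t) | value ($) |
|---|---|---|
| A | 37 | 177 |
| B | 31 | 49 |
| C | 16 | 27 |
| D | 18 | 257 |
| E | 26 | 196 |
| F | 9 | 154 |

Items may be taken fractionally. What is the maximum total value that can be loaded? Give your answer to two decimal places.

764.86

Sort by value per unit weight and fill in that order.
Order: F (154/9=17.11) > D (257/18=14.28) > E (196/26=7.54) > A (177/37=4.78) > C (27/16=1.69) > B (49/31=1.58)
Fill: take F (9 @ 154) → take D (18 @ 257) → take E (26 @ 196) → take 33/37 of A → 157.86; 86/86 used.
Total value = 764.86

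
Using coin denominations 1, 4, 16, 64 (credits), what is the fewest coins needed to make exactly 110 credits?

Greedy: take as many of the largest coin as possible, then repeat with the remainder.
110 − 1×64→46 − 2×16→14 − 3×4→2 − 2×1→0
Total coins = 1 + 2 + 3 + 2 = 8

8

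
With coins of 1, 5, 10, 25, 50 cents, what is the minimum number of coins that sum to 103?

Greedy: take as many of the largest coin as possible, then repeat with the remainder.
103 = 2×50 + 3×1
Total coins = 2 + 3 = 5

5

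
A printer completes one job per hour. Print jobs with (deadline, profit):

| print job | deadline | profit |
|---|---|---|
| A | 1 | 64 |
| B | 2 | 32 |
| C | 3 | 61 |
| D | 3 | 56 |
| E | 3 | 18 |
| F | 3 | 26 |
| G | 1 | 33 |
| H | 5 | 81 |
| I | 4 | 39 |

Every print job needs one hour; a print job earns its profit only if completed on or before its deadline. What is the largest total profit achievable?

Sort by profit descending; place each in the latest free slot ≤ its deadline.
Profit order: H=81 A=64 C=61 D=56 I=39 G=33 B=32 F=26 E=18
Assign: H→slot 5, A→slot 1, C→slot 3, D→slot 2, I→slot 4, G skipped, B skipped, F skipped, E skipped.
Slots: [1:A] [2:D] [3:C] [4:I] [5:H]
Profit = 64 + 56 + 61 + 39 + 81 = 301

301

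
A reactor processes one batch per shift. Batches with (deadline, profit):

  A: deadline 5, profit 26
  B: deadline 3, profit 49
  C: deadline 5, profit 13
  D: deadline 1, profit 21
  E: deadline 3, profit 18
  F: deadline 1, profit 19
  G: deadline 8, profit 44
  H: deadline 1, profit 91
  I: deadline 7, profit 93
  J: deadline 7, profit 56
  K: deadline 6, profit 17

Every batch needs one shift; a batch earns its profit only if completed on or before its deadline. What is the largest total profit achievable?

394

Profit order: I=93 H=91 J=56 B=49 G=44 A=26 D=21 F=19 E=18 K=17 C=13
Assign: I→slot 7, H→slot 1, J→slot 6, B→slot 3, G→slot 8, A→slot 5, D skipped, F skipped, E→slot 2, K→slot 4, C skipped.
Slots: [1:H] [2:E] [3:B] [4:K] [5:A] [6:J] [7:I] [8:G]
Profit = 91 + 18 + 49 + 17 + 26 + 56 + 93 + 44 = 394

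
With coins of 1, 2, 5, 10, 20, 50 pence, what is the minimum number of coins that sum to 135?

5

Greedy: take as many of the largest coin as possible, then repeat with the remainder.
135 = 2×50 + 1×20 + 1×10 + 1×5
Total coins = 2 + 1 + 1 + 1 = 5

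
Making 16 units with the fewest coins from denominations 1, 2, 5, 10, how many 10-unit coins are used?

1

Greedy: take as many of the largest coin as possible, then repeat with the remainder.
16 = 1×10 + 1×5 + 1×1
Count of 10: 1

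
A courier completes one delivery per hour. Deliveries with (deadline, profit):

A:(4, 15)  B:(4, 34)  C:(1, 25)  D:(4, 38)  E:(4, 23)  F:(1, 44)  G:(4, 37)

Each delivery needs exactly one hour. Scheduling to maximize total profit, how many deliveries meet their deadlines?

4

By profit: F(d1,44), D(d4,38), G(d4,37), B(d4,34), C(d1,25), E(d4,23), A(d4,15)
F→slot 1; D→slot 4; G→slot 3; B→slot 2; C skipped; E skipped; A skipped.
4 of 7 scheduled.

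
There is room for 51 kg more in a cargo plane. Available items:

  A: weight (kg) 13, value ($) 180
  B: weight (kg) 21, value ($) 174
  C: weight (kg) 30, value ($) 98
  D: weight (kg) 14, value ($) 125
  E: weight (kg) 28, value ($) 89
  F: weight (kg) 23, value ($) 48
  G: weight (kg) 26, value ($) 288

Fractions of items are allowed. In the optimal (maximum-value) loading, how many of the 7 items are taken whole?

2

Ratios (sorted): A 13.85, G 11.08, D 8.93, B 8.29, C 3.27, E 3.18, F 2.09
take A (13 @ 180); take G (26 @ 288); take 12/14 of D → 107.14. Capacity used 51/51.
2 item(s) taken whole; one partial (take 12/14 of D).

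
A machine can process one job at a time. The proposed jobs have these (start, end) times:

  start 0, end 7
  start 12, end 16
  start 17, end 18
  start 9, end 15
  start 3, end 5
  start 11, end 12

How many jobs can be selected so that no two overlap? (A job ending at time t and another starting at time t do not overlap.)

Sort by end time and greedily take each interval whose start is ≥ the last chosen end.
Sorted by end: (3,5)  (0,7)  (11,12)  (9,15)  (12,16)  (17,18)
take (3,5); skip (0,7); take (11,12); take (12,16); take (17,18).
Selected 4 jobs.

4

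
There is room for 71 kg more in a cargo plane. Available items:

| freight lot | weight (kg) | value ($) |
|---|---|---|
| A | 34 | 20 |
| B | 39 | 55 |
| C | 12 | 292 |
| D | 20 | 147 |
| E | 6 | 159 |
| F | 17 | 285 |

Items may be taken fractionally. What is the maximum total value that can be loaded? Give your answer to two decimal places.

905.56

Order: E (159/6=26.50) > C (292/12=24.33) > F (285/17=16.76) > D (147/20=7.35) > B (55/39=1.41) > A (20/34=0.59)
Fill: take E (6 @ 159) → take C (12 @ 292) → take F (17 @ 285) → take D (20 @ 147) → take 16/39 of B → 22.56; 71/71 used.
Total value = 905.56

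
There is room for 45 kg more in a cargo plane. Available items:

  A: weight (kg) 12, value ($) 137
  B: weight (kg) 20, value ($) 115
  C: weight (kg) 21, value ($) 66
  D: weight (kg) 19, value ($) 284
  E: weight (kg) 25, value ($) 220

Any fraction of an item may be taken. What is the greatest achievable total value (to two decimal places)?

Ratios (sorted): D 14.95, A 11.42, E 8.80, B 5.75, C 3.14
take D (19 @ 284); take A (12 @ 137); take 14/25 of E → 123.20. Capacity used 45/45.
Total value = 544.20

544.20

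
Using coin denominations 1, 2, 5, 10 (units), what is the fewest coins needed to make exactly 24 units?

4

24 − 2×10→4 − 2×2→0
Total coins = 2 + 2 = 4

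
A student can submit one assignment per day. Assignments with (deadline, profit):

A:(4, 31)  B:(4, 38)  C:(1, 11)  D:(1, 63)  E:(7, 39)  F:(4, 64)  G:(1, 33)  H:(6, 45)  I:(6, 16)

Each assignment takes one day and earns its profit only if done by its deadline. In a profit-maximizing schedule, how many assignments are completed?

7

Sort by profit descending; place each in the latest free slot ≤ its deadline.
By profit: F(d4,64), D(d1,63), H(d6,45), E(d7,39), B(d4,38), G(d1,33), A(d4,31), I(d6,16), C(d1,11)
F→slot 4; D→slot 1; H→slot 6; E→slot 7; B→slot 3; G skipped; A→slot 2; I→slot 5; C skipped.
7 of 9 scheduled.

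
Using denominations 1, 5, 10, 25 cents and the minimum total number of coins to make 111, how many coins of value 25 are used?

111 = 4×25 + 1×10 + 1×1
Count of 25: 4

4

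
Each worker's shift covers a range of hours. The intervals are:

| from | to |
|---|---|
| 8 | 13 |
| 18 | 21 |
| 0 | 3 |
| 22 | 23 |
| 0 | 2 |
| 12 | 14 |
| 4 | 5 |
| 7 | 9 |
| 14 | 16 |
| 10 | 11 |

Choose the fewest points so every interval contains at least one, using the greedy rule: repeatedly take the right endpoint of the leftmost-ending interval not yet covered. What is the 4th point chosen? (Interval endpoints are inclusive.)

Process intervals by earliest right end; each time one isn't hit yet, stab at its right endpoint.
Sorted: [0,2] [0,3] [4,5] [7,9] [10,11] [8,13] [12,14] [14,16] [18,21] [22,23]
{[0,2],[0,3]} hit by 2; {[4,5]} hit by 5; {[7,9]} hit by 9; {[10,11],[8,13]} hit by 11; {[12,14],[14,16]} hit by 14; {[18,21]} hit by 21; {[22,23]} hit by 23.
Points: 2, 5, 9, 11, 14, 21, 23 (7 total).

11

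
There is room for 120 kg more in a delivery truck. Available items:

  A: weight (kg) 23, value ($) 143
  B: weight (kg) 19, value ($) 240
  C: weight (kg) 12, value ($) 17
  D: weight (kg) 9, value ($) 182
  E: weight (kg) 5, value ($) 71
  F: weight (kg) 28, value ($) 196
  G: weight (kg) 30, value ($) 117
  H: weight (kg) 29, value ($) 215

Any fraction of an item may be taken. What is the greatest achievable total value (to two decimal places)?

1074.30

Greedy by value/weight ratio, highest first.
Ratios (sorted): D 20.22, E 14.20, B 12.63, H 7.41, F 7.00, A 6.22, G 3.90, C 1.42
take D (9 @ 182); take E (5 @ 71); take B (19 @ 240); take H (29 @ 215); take F (28 @ 196); take A (23 @ 143); take 7/30 of G → 27.30. Capacity used 120/120.
Total value = 1074.30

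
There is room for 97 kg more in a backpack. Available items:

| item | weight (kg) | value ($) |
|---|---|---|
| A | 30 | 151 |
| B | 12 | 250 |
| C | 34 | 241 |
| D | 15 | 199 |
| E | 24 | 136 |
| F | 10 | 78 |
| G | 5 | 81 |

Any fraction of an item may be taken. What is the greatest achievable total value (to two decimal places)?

968.00

Ratios (sorted): B 20.83, G 16.20, D 13.27, F 7.80, C 7.09, E 5.67, A 5.03
take B (12 @ 250); take G (5 @ 81); take D (15 @ 199); take F (10 @ 78); take C (34 @ 241); take 21/24 of E → 119.00. Capacity used 97/97.
Total value = 968.00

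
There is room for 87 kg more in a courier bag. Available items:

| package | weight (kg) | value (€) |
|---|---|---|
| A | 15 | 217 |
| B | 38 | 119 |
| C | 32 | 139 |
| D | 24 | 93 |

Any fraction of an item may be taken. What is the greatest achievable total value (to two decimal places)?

Ratios (sorted): A 14.47, C 4.34, D 3.88, B 3.13
take A (15 @ 217); take C (32 @ 139); take D (24 @ 93); take 16/38 of B → 50.11. Capacity used 87/87.
Total value = 499.11

499.11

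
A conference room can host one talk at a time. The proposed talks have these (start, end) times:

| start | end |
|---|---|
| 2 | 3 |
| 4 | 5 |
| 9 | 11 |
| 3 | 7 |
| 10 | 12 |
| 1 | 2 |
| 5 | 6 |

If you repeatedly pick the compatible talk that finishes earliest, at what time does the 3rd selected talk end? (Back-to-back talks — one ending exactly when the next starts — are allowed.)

Sorted by end: (1,2)  (2,3)  (4,5)  (5,6)  (3,7)  (9,11)  (10,12)
take (1,2); take (2,3); take (4,5); take (5,6); skip (3,7); take (9,11).
Selected: (1,2) (2,3) (4,5) (5,6) (9,11)

5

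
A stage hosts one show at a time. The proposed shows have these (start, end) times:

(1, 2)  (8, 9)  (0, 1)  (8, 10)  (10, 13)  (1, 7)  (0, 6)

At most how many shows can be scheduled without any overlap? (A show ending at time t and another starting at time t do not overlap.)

Order by finish time; keep every interval that doesn't clash with the previous kept one.
By end time: (0,1), (1,2), (0,6), (1,7), (8,9), (8,10), (10,13).
Pick (0,1); next start ≥ 1 → (1,2); next start ≥ 2 → (8,9); next start ≥ 9 → (10,13).
Selected 4 shows.

4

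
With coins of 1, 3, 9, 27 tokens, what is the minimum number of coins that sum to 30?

2

30 − 1×27→3 − 1×3→0
Total coins = 1 + 1 = 2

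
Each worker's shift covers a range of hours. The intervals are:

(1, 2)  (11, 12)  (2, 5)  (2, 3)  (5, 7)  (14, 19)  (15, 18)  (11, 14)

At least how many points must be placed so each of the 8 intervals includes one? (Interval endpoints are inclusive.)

Sorted: [1,2] [2,3] [2,5] [5,7] [11,12] [11,14] [15,18] [14,19]
{[1,2],[2,3],[2,5]} hit by 2; {[5,7]} hit by 7; {[11,12],[11,14]} hit by 12; {[15,18],[14,19]} hit by 18.
Points: 2, 7, 12, 18 (4 total).

4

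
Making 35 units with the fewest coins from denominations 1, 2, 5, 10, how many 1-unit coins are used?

35 − 3×10→5 − 1×5→0
Count of 1: 0

0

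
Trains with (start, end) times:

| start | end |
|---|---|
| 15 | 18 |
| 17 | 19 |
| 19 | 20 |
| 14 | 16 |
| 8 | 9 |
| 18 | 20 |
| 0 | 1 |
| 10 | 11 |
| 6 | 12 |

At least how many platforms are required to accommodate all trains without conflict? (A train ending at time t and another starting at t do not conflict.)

The answer is the maximum number of intervals overlapping at any instant.
Events (time:±→running): 0:+→1 1:-→0 6:+→1 8:+→2 … peak 2.

2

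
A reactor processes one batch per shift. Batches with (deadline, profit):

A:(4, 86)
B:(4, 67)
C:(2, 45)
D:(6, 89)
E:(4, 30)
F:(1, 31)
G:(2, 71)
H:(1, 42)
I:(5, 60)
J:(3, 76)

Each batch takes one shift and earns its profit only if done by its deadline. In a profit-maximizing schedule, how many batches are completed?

6

By profit: D(d6,89), A(d4,86), J(d3,76), G(d2,71), B(d4,67), I(d5,60), C(d2,45), H(d1,42), F(d1,31), E(d4,30)
D→slot 6; A→slot 4; J→slot 3; G→slot 2; B→slot 1; I→slot 5; C skipped; H skipped; F skipped; E skipped.
6 of 10 scheduled.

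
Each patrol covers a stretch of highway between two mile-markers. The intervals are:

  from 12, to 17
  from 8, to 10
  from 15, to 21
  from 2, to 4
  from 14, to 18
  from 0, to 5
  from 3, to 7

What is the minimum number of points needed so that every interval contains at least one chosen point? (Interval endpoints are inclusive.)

3

By right end: [2,4]  [0,5]  [3,7]  [8,10]  [12,17]  [14,18]  [15,21]
[2,4] uncovered → point at 4; [8,10] uncovered → point at 10; [12,17] uncovered → point at 17.
Points: 4, 10, 17 (3 total).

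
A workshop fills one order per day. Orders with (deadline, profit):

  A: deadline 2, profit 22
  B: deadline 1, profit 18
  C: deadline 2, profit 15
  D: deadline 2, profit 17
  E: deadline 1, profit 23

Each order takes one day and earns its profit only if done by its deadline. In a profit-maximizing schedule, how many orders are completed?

Take jobs in profit order; each goes to the latest open slot no later than its deadline.
By profit: E(d1,23), A(d2,22), B(d1,18), D(d2,17), C(d2,15)
E→slot 1; A→slot 2; B skipped; D skipped; C skipped.
2 of 5 scheduled.

2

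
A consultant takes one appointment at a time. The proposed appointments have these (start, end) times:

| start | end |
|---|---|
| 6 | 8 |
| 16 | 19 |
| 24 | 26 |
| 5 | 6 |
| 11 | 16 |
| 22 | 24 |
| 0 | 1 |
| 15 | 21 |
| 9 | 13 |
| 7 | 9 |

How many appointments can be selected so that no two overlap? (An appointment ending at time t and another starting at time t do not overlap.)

7

Sort by end time and greedily take each interval whose start is ≥ the last chosen end.
By end time: (0,1), (5,6), (6,8), (7,9), (9,13), (11,16), (16,19), (15,21), (22,24), (24,26).
Pick (0,1); next start ≥ 1 → (5,6); next start ≥ 6 → (6,8); next start ≥ 8 → (9,13); next start ≥ 13 → (16,19); next start ≥ 19 → (22,24); next start ≥ 24 → (24,26).
Selected 7 appointments.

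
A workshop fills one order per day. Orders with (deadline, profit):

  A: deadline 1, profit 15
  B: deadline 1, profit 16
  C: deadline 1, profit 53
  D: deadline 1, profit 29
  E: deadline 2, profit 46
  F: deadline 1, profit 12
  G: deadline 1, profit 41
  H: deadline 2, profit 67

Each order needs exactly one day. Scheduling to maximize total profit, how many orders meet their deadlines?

Profit order: H=67 C=53 E=46 G=41 D=29 B=16 A=15 F=12
Assign: H→slot 2, C→slot 1, E skipped, G skipped, D skipped, B skipped, A skipped, F skipped.
Slots: [1:C] [2:H]
2 of 8 scheduled.

2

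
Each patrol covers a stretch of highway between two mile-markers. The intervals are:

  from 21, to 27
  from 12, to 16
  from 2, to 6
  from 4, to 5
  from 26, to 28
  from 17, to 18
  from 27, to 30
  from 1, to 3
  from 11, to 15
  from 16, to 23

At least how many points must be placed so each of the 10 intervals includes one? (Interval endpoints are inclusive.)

Process intervals by earliest right end; each time one isn't hit yet, stab at its right endpoint.
By right end: [1,3]  [4,5]  [2,6]  [11,15]  [12,16]  [17,18]  [16,23]  [21,27]  [26,28]  [27,30]
[1,3] uncovered → point at 3; [4,5] uncovered → point at 5; [11,15] uncovered → point at 15; [17,18] uncovered → point at 18; [21,27] uncovered → point at 27.
Points: 3, 5, 15, 18, 27 (5 total).

5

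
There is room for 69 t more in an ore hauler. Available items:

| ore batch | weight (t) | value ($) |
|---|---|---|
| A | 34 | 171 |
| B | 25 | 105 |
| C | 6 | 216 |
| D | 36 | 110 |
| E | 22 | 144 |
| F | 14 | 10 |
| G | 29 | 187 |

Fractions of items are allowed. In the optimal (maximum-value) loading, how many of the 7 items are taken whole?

Order: C (216/6=36.00) > E (144/22=6.55) > G (187/29=6.45) > A (171/34=5.03) > B (105/25=4.20) > D (110/36=3.06) > F (10/14=0.71)
Fill: take C (6 @ 216) → take E (22 @ 144) → take G (29 @ 187) → take 12/34 of A → 60.35; 69/69 used.
3 item(s) taken whole; one partial (take 12/34 of A).

3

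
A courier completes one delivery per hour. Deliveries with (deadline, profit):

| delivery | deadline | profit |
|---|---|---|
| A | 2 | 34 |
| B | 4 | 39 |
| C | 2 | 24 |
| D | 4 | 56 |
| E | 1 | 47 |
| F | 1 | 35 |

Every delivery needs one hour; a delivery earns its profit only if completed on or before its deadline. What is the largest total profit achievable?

176

Profit order: D=56 E=47 B=39 F=35 A=34 C=24
Assign: D→slot 4, E→slot 1, B→slot 3, F skipped, A→slot 2, C skipped.
Slots: [1:E] [2:A] [3:B] [4:D]
Profit = 47 + 34 + 39 + 56 = 176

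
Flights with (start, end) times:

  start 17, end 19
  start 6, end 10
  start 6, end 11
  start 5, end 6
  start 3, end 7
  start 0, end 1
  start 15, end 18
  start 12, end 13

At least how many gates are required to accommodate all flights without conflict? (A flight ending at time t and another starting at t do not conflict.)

3

The answer is the maximum number of intervals overlapping at any instant.
Events (time:±→running): 0:+→1 1:-→0 3:+→1 5:+→2 6:-→1 6:+→2 6:+→3 … peak 3.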